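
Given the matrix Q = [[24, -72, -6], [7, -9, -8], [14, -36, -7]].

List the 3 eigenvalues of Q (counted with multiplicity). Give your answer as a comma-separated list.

Set up det(lambda·I - Q) = 0.
Cofactor expansion gives p(lambda) = lambda^3 - 8·lambda^2 - 21·lambda + 108.
Try lambda = 3: p(3) = 0, so 3 is a root.
Dividing by (lambda - 3) leaves lambda^2 - 5·lambda - 36.
The quadratic factors as (lambda + 4)·(lambda - 9).
Eigenvalues: -4, 3, 9.

-4, 3, 9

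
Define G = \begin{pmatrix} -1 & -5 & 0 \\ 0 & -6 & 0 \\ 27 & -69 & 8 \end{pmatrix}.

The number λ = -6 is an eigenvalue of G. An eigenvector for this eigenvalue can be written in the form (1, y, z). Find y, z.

1, 3

We need (G + 6I)v = 0.
G + 6I = [[5, -5, 0], [0, 0, 0], [27, -69, 14]].
Row 1: (5)·1 + (-5)·y + (0)·z = 0
Row 2: (0)·1 + (0)·y + (0)·z = 0
Row 3: (27)·1 + (-69)·y + (14)·z = 0
Solving gives y = 1, z = 3.
Check: G·(1, 1, 3) = (-6, -6, -18) = -6·(1, 1, 3).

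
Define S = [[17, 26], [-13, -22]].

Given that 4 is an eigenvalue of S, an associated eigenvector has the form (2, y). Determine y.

-1

We need (S - 4I)v = 0.
S - 4I = [[13, 26], [-13, -26]].
Row 1: (13)·2 + (26)·y = 0
Row 2: (-13)·2 + (-26)·y = 0
Solving gives y = -1.
Check: S·(2, -1) = (8, -4) = 4·(2, -1).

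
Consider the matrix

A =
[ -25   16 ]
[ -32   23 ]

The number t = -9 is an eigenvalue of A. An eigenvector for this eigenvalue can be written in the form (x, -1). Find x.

-1

We need (A + 9I)v = 0.
A + 9I = [[-16, 16], [-32, 32]].
Row 1: (-16)·x + (16)·-1 = 0
Row 2: (-32)·x + (32)·-1 = 0
Solving gives x = -1.
Check: A·(-1, -1) = (9, 9) = -9·(-1, -1).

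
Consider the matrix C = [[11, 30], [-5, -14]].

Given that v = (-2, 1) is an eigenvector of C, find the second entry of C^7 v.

-16384

First find the eigenvalue: Cv = (8, -4) = -4·(-2, 1), so λ = -4.
Then C^7 v = λ^7·v = (-4)^7·(-2, 1) = -16384·(-2, 1) = (32768, -16384).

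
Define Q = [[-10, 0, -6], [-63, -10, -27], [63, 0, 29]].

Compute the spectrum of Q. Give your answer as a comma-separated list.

The characteristic polynomial is p(t) = det(tI - Q).
Cofactor expansion gives p(t) = t^3 - 9t^2 - 102t + 880.
Since p(-10) = 0, t = -10 is a root.
Dividing by (t + 10) leaves t^2 - 19t + 88.
The quadratic factors as (t - 8)·(t - 11).
Eigenvalues: -10, 8, 11.

-10, 8, 11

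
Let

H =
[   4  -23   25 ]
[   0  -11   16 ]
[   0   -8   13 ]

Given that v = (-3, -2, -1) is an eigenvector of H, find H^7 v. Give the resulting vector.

(6561, 4374, 2187)

First find the eigenvalue: Hv = (9, 6, 3) = -3·(-3, -2, -1), so λ = -3.
Then H^7 v = λ^7·v = (-3)^7·(-3, -2, -1) = -2187·(-3, -2, -1) = (6561, 4374, 2187).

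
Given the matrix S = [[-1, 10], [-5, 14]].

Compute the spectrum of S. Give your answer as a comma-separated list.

4, 9

det(S - rI) = (-1 - r)(14 - r) - (10)·(-5) = r^2 - 13r + 36.
This factors as (r - 4)·(r - 9) = 0.
Eigenvalues: 4, 9.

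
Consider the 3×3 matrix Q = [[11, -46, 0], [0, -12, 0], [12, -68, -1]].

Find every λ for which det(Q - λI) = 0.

Compute the characteristic polynomial p(lambda) = det(lambda·I - Q).
Cofactor expansion gives p(lambda) = lambda^3 + 2·lambda^2 - 131·lambda - 132.
Rational-root test: lambda = 11 gives p(11) = 0.
Dividing by (lambda - 11) leaves lambda^2 + 13·lambda + 12.
The quadratic factors as (lambda + 12)·(lambda + 1).
Eigenvalues: -12, -1, 11.

-12, -1, 11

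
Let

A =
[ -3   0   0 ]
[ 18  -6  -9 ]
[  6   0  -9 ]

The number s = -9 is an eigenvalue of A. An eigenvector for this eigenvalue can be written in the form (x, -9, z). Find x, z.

We need (A + 9I)v = 0.
A + 9I = [[6, 0, 0], [18, 3, -9], [6, 0, 0]].
Row 1: (6)·x + (0)·-9 + (0)·z = 0
Row 2: (18)·x + (3)·-9 + (-9)·z = 0
Row 3: (6)·x + (0)·-9 + (0)·z = 0
Solving gives x = 0, z = -3.
Check: A·(0, -9, -3) = (0, 81, 27) = -9·(0, -9, -3).

0, -3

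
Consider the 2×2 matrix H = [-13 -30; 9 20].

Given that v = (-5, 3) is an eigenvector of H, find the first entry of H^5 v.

-15625

First find the eigenvalue: Hv = (-25, 15) = 5·(-5, 3), so λ = 5.
Then H^5 v = λ^5·v = 5^5·(-5, 3) = 3125·(-5, 3) = (-15625, 9375).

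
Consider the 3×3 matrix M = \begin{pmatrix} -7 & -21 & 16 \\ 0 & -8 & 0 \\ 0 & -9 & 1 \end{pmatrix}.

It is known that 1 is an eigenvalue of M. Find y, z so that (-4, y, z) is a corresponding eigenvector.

We need (M - 1I)v = 0.
M - 1I = [[-8, -21, 16], [0, -9, 0], [0, -9, 0]].
Row 1: (-8)·-4 + (-21)·y + (16)·z = 0
Row 2: (0)·-4 + (-9)·y + (0)·z = 0
Row 3: (0)·-4 + (-9)·y + (0)·z = 0
Solving gives y = 0, z = -2.
Check: M·(-4, 0, -2) = (-4, 0, -2) = 1·(-4, 0, -2).

0, -2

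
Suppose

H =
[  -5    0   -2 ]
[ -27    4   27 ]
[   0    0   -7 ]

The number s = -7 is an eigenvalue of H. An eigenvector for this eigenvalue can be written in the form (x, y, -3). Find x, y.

We need (H + 7I)v = 0.
H + 7I = [[2, 0, -2], [-27, 11, 27], [0, 0, 0]].
Row 1: (2)·x + (0)·y + (-2)·-3 = 0
Row 2: (-27)·x + (11)·y + (27)·-3 = 0
Row 3: (0)·x + (0)·y + (0)·-3 = 0
Solving gives x = -3, y = 0.
Check: H·(-3, 0, -3) = (21, 0, 21) = -7·(-3, 0, -3).

-3, 0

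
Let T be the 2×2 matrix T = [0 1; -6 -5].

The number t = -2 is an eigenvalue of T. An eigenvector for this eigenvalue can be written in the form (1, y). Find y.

-2

We need (T + 2I)v = 0.
T + 2I = [[2, 1], [-6, -3]].
Row 1: (2)·1 + (1)·y = 0
Row 2: (-6)·1 + (-3)·y = 0
Solving gives y = -2.
Check: T·(1, -2) = (-2, 4) = -2·(1, -2).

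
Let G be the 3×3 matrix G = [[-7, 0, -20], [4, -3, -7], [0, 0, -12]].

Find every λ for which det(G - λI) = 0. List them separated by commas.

Compute the characteristic polynomial p(λ) = det(λI - G).
Expanding along the first row, p(λ) = λ^3 + 22λ^2 + 141λ + 252.
Try λ = -3: p(-3) = 0, so -3 is a root.
Factor out (λ + 3): p(λ) = (λ + 3)·(λ^2 + 19λ + 84).
The quadratic factors as (λ + 12)·(λ + 7).
Eigenvalues: -12, -7, -3.

-12, -7, -3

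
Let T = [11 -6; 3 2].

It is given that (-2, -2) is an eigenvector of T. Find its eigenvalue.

5

Compute Tv: T·(-2, -2) = (-10, -10).
Since Tv = λv, compare component 1: -10 = λ·-2, so λ = 5.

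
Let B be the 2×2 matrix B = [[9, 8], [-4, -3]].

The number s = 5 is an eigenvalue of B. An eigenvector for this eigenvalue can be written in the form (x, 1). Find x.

We need (B - 5I)v = 0.
B - 5I = [[4, 8], [-4, -8]].
Row 1: (4)·x + (8)·1 = 0
Row 2: (-4)·x + (-8)·1 = 0
Solving gives x = -2.
Check: B·(-2, 1) = (-10, 5) = 5·(-2, 1).

-2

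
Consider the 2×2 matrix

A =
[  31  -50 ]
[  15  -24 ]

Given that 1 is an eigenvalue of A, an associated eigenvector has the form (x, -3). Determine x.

-5

We need (A - 1I)v = 0.
A - 1I = [[30, -50], [15, -25]].
Row 1: (30)·x + (-50)·-3 = 0
Row 2: (15)·x + (-25)·-3 = 0
Solving gives x = -5.
Check: A·(-5, -3) = (-5, -3) = 1·(-5, -3).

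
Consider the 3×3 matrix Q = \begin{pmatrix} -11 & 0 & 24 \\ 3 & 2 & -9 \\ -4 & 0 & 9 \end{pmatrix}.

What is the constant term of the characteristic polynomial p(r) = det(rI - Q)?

6

p(0) = det(0·I − Q) = det(−Q) = (−1)^3·det(Q).
det(Q) = -6, so p(0) = 6.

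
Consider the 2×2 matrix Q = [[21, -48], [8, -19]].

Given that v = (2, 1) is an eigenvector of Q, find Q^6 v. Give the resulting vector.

First find the eigenvalue: Qv = (-6, -3) = -3·(2, 1), so λ = -3.
Then Q^6 v = λ^6·v = (-3)^6·(2, 1) = 729·(2, 1) = (1458, 729).

(1458, 729)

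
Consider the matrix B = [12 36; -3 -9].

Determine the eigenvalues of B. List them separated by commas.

0, 3

det(B - λI) = (12 - λ)(-9 - λ) - (36)·(-3) = λ^2 - 3λ.
This factors as λ·(λ - 3) = 0.
Eigenvalues: 0, 3.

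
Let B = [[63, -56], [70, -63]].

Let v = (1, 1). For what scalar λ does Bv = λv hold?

7

Compute Bv: B·(1, 1) = (7, 7).
Since Bv = λv, compare component 1: 7 = λ·1, so λ = 7.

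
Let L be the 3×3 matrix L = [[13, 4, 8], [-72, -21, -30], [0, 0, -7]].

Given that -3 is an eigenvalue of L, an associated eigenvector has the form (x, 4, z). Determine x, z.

We need (L + 3I)v = 0.
L + 3I = [[16, 4, 8], [-72, -18, -30], [0, 0, -4]].
Row 1: (16)·x + (4)·4 + (8)·z = 0
Row 2: (-72)·x + (-18)·4 + (-30)·z = 0
Row 3: (0)·x + (0)·4 + (-4)·z = 0
Solving gives x = -1, z = 0.
Check: L·(-1, 4, 0) = (3, -12, 0) = -3·(-1, 4, 0).

-1, 0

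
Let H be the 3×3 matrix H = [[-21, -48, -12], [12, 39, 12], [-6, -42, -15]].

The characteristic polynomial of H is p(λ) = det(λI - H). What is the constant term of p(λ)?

243

p(λ) = λ^3 - 3λ^2 - 81λ + 243.
The constant term is 243.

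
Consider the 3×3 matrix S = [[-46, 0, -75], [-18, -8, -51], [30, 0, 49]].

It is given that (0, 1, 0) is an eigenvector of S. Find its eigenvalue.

Compute Sv: S·(0, 1, 0) = (0, -8, 0).
Since Sv = λv, compare component 2: -8 = λ·1, so λ = -8.

-8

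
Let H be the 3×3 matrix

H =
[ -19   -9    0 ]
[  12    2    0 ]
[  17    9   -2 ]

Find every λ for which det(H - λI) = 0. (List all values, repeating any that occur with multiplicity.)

-10, -7, -2

Compute the characteristic polynomial p(t) = det(tI - H).
Expanding along the first row, p(t) = t^3 + 19t^2 + 104t + 140.
Rational-root test: t = -10 gives p(-10) = 0.
Dividing by (t + 10) leaves t^2 + 9t + 14.
The quadratic factors as (t + 7)·(t + 2).
Eigenvalues: -10, -7, -2.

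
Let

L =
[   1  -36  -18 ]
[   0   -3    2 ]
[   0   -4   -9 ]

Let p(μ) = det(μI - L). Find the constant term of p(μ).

p(μ) = μ^3 + 11μ^2 + 23μ - 35.
The constant term is -35.

-35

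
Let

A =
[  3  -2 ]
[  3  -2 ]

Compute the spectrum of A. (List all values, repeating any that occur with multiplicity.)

0, 1

det(A - lambda·I) = (3 - lambda)(-2 - lambda) - (-2)·(3) = lambda^2 - lambda.
This factors as lambda·(lambda - 1) = 0.
Eigenvalues: 0, 1.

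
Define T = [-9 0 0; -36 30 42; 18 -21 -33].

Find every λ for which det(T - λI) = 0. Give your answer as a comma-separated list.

-12, -9, 9

The characteristic polynomial is p(λ) = det(λI - T).
Expanding the 3×3 determinant: p(λ) = λ^3 + 12λ^2 - 81λ - 972.
Try λ = -12: p(-12) = 0, so -12 is a root.
Dividing by (λ + 12) leaves λ^2 - 81.
The quadratic factors as (λ + 9)·(λ - 9).
Eigenvalues: -12, -9, 9.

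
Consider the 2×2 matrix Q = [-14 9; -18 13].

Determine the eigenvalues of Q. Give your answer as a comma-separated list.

-5, 4

det(Q - sI) = (-14 - s)(13 - s) - (9)·(-18) = s^2 + s - 20.
This factors as (s + 5)·(s - 4) = 0.
Eigenvalues: -5, 4.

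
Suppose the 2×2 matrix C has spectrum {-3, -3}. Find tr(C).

trace(C) is the sum of the eigenvalues: (-3) + (-3) = -6.

-6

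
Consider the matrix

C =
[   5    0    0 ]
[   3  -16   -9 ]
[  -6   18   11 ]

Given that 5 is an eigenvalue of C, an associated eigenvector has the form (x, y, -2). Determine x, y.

1, 1

We need (C - 5I)v = 0.
C - 5I = [[0, 0, 0], [3, -21, -9], [-6, 18, 6]].
Row 1: (0)·x + (0)·y + (0)·-2 = 0
Row 2: (3)·x + (-21)·y + (-9)·-2 = 0
Row 3: (-6)·x + (18)·y + (6)·-2 = 0
Solving gives x = 1, y = 1.
Check: C·(1, 1, -2) = (5, 5, -10) = 5·(1, 1, -2).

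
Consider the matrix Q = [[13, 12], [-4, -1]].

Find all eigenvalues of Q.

5, 7

det(Q - λI) = (13 - λ)(-1 - λ) - (12)·(-4) = λ^2 - 12λ + 35.
This factors as (λ - 5)·(λ - 7) = 0.
Eigenvalues: 5, 7.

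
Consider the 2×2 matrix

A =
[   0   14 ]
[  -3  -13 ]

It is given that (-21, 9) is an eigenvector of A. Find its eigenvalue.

Compute Av: A·(-21, 9) = (126, -54).
Since Av = λv, compare component 1: 126 = λ·-21, so λ = -6.

-6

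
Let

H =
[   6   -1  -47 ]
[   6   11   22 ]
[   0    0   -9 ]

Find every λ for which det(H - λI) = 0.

-9, 8, 9

Set up det(rI - H) = 0.
Expanding the 3×3 determinant: p(r) = r^3 - 8r^2 - 81r + 648.
Since p(8) = 0, r = 8 is a root.
Dividing by (r - 8) leaves r^2 - 81.
The quadratic factors as (r + 9)·(r - 9).
Eigenvalues: -9, 8, 9.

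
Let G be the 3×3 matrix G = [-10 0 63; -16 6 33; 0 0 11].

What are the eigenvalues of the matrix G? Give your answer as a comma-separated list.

-10, 6, 11

The characteristic polynomial is p(lambda) = det(lambda·I - G).
Expanding along the first row, p(lambda) = lambda^3 - 7·lambda^2 - 104·lambda + 660.
Try lambda = 6: p(6) = 0, so 6 is a root.
Dividing by (lambda - 6) leaves lambda^2 - lambda - 110.
The quadratic factors as (lambda + 10)·(lambda - 11).
Eigenvalues: -10, 6, 11.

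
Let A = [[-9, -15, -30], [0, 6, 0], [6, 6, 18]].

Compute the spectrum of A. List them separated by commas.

Set up det(tI - A) = 0.
Expanding along the first row, p(t) = t^3 - 15t^2 + 72t - 108.
Since p(3) = 0, t = 3 is a root.
Dividing by (t - 3) leaves t^2 - 12t + 36.
The quadratic factor is (t - 6)^2.
Eigenvalues: 3, 6, 6.

3, 6, 6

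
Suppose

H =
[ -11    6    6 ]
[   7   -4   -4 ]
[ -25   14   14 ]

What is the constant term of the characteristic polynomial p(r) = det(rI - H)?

0

p(0) = det(0·I − H) = det(−H) = (−1)^3·det(H).
det(H) = 0, so p(0) = 0.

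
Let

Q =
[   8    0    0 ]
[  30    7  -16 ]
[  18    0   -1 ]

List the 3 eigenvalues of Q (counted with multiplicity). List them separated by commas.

The characteristic polynomial is p(s) = det(sI - Q).
Cofactor expansion gives p(s) = s^3 - 14s^2 + 41s + 56.
Since p(-1) = 0, s = -1 is a root.
Factor out (s + 1): p(s) = (s + 1)·(s^2 - 15s + 56).
The quadratic factors as (s - 7)·(s - 8).
Eigenvalues: -1, 7, 8.

-1, 7, 8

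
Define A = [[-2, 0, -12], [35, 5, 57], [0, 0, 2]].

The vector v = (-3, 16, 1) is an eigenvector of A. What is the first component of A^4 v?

First find the eigenvalue: Av = (-6, 32, 2) = 2·(-3, 16, 1), so λ = 2.
Then A^4 v = λ^4·v = 2^4·(-3, 16, 1) = 16·(-3, 16, 1) = (-48, 256, 16).

-48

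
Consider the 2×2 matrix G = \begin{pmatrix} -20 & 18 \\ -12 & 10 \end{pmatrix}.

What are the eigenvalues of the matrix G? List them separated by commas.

det(G - tI) = (-20 - t)(10 - t) - (18)·(-12) = t^2 + 10t + 16.
This factors as (t + 8)·(t + 2) = 0.
Eigenvalues: -8, -2.

-8, -2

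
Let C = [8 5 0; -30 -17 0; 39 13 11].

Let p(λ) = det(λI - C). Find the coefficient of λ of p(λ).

-85

p(λ) = λ^3 - 2λ^2 - 85λ - 154.
The coefficient of λ is -85.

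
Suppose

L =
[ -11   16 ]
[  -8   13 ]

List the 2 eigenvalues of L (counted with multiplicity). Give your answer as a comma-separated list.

det(L - sI) = (-11 - s)(13 - s) - (16)·(-8) = s^2 - 2s - 15.
This factors as (s + 3)·(s - 5) = 0.
Eigenvalues: -3, 5.

-3, 5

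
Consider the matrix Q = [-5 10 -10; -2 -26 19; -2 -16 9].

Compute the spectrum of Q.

The characteristic polynomial is p(lambda) = det(lambda·I - Q).
Expanding the 3×3 determinant: p(lambda) = lambda^3 + 22·lambda^2 + 155·lambda + 350.
Since p(-5) = 0, lambda = -5 is a root.
Dividing by (lambda + 5) leaves lambda^2 + 17·lambda + 70.
The quadratic factors as (lambda + 10)·(lambda + 7).
Eigenvalues: -10, -7, -5.

-10, -7, -5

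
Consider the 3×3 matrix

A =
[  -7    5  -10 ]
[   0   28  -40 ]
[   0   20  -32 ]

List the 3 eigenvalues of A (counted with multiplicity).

Set up det(tI - A) = 0.
Cofactor expansion gives p(t) = t^3 + 11t^2 - 68t - 672.
Since p(-12) = 0, t = -12 is a root.
Dividing by (t + 12) leaves t^2 - t - 56.
The quadratic factors as (t + 7)·(t - 8).
Eigenvalues: -12, -7, 8.

-12, -7, 8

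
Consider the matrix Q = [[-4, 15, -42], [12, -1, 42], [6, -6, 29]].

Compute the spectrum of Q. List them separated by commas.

5, 8, 11

Compute the characteristic polynomial p(λ) = det(λI - Q).
Expanding along the first row, p(λ) = λ^3 - 24λ^2 + 183λ - 440.
Try λ = 5: p(5) = 0, so 5 is a root.
Dividing by (λ - 5) leaves λ^2 - 19λ + 88.
The quadratic factors as (λ - 8)·(λ - 11).
Eigenvalues: 5, 8, 11.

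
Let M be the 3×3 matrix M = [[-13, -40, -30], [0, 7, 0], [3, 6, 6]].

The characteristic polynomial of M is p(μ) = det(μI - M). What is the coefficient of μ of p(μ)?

-37

p(μ) = μ^3 - 37μ - 84.
The coefficient of μ is -37.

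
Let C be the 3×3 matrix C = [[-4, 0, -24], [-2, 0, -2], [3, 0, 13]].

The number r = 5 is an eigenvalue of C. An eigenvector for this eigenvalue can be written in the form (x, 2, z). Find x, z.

-8, 3

We need (C - 5I)v = 0.
C - 5I = [[-9, 0, -24], [-2, -5, -2], [3, 0, 8]].
Row 1: (-9)·x + (0)·2 + (-24)·z = 0
Row 2: (-2)·x + (-5)·2 + (-2)·z = 0
Row 3: (3)·x + (0)·2 + (8)·z = 0
Solving gives x = -8, z = 3.
Check: C·(-8, 2, 3) = (-40, 10, 15) = 5·(-8, 2, 3).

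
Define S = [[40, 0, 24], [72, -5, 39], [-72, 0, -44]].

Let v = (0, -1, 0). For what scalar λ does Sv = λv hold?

-5

Compute Sv: S·(0, -1, 0) = (0, 5, 0).
Since Sv = λv, compare component 2: 5 = λ·-1, so λ = -5.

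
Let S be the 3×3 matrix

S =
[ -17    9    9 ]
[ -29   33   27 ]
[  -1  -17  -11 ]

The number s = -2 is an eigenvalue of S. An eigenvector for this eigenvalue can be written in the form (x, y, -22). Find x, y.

-6, 12

We need (S + 2I)v = 0.
S + 2I = [[-15, 9, 9], [-29, 35, 27], [-1, -17, -9]].
Row 1: (-15)·x + (9)·y + (9)·-22 = 0
Row 2: (-29)·x + (35)·y + (27)·-22 = 0
Row 3: (-1)·x + (-17)·y + (-9)·-22 = 0
Solving gives x = -6, y = 12.
Check: S·(-6, 12, -22) = (12, -24, 44) = -2·(-6, 12, -22).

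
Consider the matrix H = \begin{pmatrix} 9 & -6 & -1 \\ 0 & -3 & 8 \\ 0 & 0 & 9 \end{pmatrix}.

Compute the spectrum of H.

-3, 9, 9

H is upper triangular, so its eigenvalues are the diagonal entries.
Diagonal: 9, -3, 9.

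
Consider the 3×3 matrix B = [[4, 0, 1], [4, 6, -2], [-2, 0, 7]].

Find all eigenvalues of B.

Set up det(rI - B) = 0.
Cofactor expansion gives p(r) = r^3 - 17r^2 + 96r - 180.
Since p(6) = 0, r = 6 is a root.
Factor out (r - 6): p(r) = (r - 6)·(r^2 - 11r + 30).
The quadratic factors as (r - 5)·(r - 6).
Eigenvalues: 5, 6, 6.

5, 6, 6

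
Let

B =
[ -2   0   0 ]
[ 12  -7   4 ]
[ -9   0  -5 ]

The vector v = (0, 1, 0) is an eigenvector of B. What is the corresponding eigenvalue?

-7

Compute Bv: B·(0, 1, 0) = (0, -7, 0).
Since Bv = λv, compare component 2: -7 = λ·1, so λ = -7.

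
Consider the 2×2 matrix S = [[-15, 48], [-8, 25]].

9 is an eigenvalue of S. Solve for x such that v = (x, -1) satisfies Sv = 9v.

-2

We need (S - 9I)v = 0.
S - 9I = [[-24, 48], [-8, 16]].
Row 1: (-24)·x + (48)·-1 = 0
Row 2: (-8)·x + (16)·-1 = 0
Solving gives x = -2.
Check: S·(-2, -1) = (-18, -9) = 9·(-2, -1).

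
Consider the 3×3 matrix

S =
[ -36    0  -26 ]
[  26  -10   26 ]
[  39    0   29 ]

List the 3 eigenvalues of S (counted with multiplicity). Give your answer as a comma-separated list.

-10, -10, 3

Set up det(rI - S) = 0.
Cofactor expansion gives p(r) = r^3 + 17r^2 + 40r - 300.
Try r = 3: p(3) = 0, so 3 is a root.
Factor out (r - 3): p(r) = (r - 3)·(r^2 + 20r + 100).
The quadratic factor is (r + 10)^2.
Eigenvalues: -10, -10, 3.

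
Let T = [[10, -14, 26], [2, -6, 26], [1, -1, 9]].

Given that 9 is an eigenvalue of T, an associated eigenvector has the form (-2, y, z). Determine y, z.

We need (T - 9I)v = 0.
T - 9I = [[1, -14, 26], [2, -15, 26], [1, -1, 0]].
Row 1: (1)·-2 + (-14)·y + (26)·z = 0
Row 2: (2)·-2 + (-15)·y + (26)·z = 0
Row 3: (1)·-2 + (-1)·y + (0)·z = 0
Solving gives y = -2, z = -1.
Check: T·(-2, -2, -1) = (-18, -18, -9) = 9·(-2, -2, -1).

-2, -1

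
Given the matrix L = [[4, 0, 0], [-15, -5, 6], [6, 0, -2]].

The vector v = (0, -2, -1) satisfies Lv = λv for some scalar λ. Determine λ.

-2

Compute Lv: L·(0, -2, -1) = (0, 4, 2).
Since Lv = λv, compare component 2: 4 = λ·-2, so λ = -2.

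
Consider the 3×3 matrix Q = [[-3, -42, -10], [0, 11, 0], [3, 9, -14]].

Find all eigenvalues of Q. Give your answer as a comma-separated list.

-9, -8, 11

Compute the characteristic polynomial p(λ) = det(λI - Q).
Expanding along the first row, p(λ) = λ^3 + 6λ^2 - 115λ - 792.
Try λ = -9: p(-9) = 0, so -9 is a root.
Factor out (λ + 9): p(λ) = (λ + 9)·(λ^2 - 3λ - 88).
The quadratic factors as (λ + 8)·(λ - 11).
Eigenvalues: -9, -8, 11.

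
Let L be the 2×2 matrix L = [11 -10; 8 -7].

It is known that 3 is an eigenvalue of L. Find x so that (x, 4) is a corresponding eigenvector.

We need (L - 3I)v = 0.
L - 3I = [[8, -10], [8, -10]].
Row 1: (8)·x + (-10)·4 = 0
Row 2: (8)·x + (-10)·4 = 0
Solving gives x = 5.
Check: L·(5, 4) = (15, 12) = 3·(5, 4).

5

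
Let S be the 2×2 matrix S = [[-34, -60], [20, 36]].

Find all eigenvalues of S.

-4, 6

det(S - tI) = (-34 - t)(36 - t) - (-60)·(20) = t^2 - 2t - 24.
This factors as (t + 4)·(t - 6) = 0.
Eigenvalues: -4, 6.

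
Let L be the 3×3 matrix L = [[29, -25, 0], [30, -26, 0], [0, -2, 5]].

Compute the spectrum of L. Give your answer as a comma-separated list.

The characteristic polynomial is p(λ) = det(λI - L).
Cofactor expansion gives p(λ) = λ^3 - 8λ^2 + 11λ + 20.
Rational-root test: λ = 4 gives p(4) = 0.
Factor out (λ - 4): p(λ) = (λ - 4)·(λ^2 - 4λ - 5).
The quadratic factors as (λ + 1)·(λ - 5).
Eigenvalues: -1, 4, 5.

-1, 4, 5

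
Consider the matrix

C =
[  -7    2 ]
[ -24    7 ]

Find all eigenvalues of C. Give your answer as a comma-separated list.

det(C - rI) = (-7 - r)(7 - r) - (2)·(-24) = r^2 - 1.
This factors as (r + 1)·(r - 1) = 0.
Eigenvalues: -1, 1.

-1, 1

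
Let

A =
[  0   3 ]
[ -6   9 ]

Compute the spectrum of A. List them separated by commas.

det(A - tI) = (0 - t)(9 - t) - (3)·(-6) = t^2 - 9t + 18.
This factors as (t - 3)·(t - 6) = 0.
Eigenvalues: 3, 6.

3, 6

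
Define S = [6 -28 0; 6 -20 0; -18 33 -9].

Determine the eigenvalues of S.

-9, -8, -6

The characteristic polynomial is p(r) = det(rI - S).
Expanding along the first row, p(r) = r^3 + 23r^2 + 174r + 432.
Try r = -6: p(-6) = 0, so -6 is a root.
Factor out (r + 6): p(r) = (r + 6)·(r^2 + 17r + 72).
The quadratic factors as (r + 9)·(r + 8).
Eigenvalues: -9, -8, -6.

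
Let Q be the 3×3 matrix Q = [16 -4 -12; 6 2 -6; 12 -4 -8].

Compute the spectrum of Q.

The characteristic polynomial is p(r) = det(rI - Q).
Expanding the 3×3 determinant: p(r) = r^3 - 10r^2 + 32r - 32.
Try r = 4: p(4) = 0, so 4 is a root.
Dividing by (r - 4) leaves r^2 - 6r + 8.
The quadratic factors as (r - 2)·(r - 4).
Eigenvalues: 2, 4, 4.

2, 4, 4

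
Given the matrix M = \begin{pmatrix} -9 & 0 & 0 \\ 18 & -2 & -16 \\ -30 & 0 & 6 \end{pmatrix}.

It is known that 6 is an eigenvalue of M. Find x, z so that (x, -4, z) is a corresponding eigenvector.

We need (M - 6I)v = 0.
M - 6I = [[-15, 0, 0], [18, -8, -16], [-30, 0, 0]].
Row 1: (-15)·x + (0)·-4 + (0)·z = 0
Row 2: (18)·x + (-8)·-4 + (-16)·z = 0
Row 3: (-30)·x + (0)·-4 + (0)·z = 0
Solving gives x = 0, z = 2.
Check: M·(0, -4, 2) = (0, -24, 12) = 6·(0, -4, 2).

0, 2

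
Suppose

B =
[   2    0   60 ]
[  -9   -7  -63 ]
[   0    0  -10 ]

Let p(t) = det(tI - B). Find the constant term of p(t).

p(t) = t^3 + 15t^2 + 36t - 140.
The constant term is -140.

-140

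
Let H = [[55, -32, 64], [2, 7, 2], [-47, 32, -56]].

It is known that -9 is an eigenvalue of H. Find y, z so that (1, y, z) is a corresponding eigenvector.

We need (H + 9I)v = 0.
H + 9I = [[64, -32, 64], [2, 16, 2], [-47, 32, -47]].
Row 1: (64)·1 + (-32)·y + (64)·z = 0
Row 2: (2)·1 + (16)·y + (2)·z = 0
Row 3: (-47)·1 + (32)·y + (-47)·z = 0
Solving gives y = 0, z = -1.
Check: H·(1, 0, -1) = (-9, 0, 9) = -9·(1, 0, -1).

0, -1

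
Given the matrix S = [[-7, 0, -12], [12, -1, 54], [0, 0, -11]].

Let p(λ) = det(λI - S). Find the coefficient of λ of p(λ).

95

p(λ) = λ^3 + 19λ^2 + 95λ + 77.
The coefficient of λ is 95.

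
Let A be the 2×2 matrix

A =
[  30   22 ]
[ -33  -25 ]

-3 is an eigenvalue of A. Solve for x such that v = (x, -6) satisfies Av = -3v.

4

We need (A + 3I)v = 0.
A + 3I = [[33, 22], [-33, -22]].
Row 1: (33)·x + (22)·-6 = 0
Row 2: (-33)·x + (-22)·-6 = 0
Solving gives x = 4.
Check: A·(4, -6) = (-12, 18) = -3·(4, -6).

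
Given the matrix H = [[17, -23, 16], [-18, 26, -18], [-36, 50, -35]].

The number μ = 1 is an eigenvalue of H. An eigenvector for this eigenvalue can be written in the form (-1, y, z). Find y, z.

We need (H - 1I)v = 0.
H - 1I = [[16, -23, 16], [-18, 25, -18], [-36, 50, -36]].
Row 1: (16)·-1 + (-23)·y + (16)·z = 0
Row 2: (-18)·-1 + (25)·y + (-18)·z = 0
Row 3: (-36)·-1 + (50)·y + (-36)·z = 0
Solving gives y = 0, z = 1.
Check: H·(-1, 0, 1) = (-1, 0, 1) = 1·(-1, 0, 1).

0, 1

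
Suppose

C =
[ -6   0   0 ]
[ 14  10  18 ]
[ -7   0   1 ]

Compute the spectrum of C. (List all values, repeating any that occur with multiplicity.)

-6, 1, 10

The characteristic polynomial is p(lambda) = det(lambda·I - C).
Expanding along the first row, p(lambda) = lambda^3 - 5·lambda^2 - 56·lambda + 60.
Rational-root test: lambda = 1 gives p(1) = 0.
Factor out (lambda - 1): p(lambda) = (lambda - 1)·(lambda^2 - 4·lambda - 60).
The quadratic factors as (lambda + 6)·(lambda - 10).
Eigenvalues: -6, 1, 10.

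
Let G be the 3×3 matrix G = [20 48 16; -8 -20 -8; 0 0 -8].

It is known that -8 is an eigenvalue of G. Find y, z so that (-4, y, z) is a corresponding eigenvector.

2, 1

We need (G + 8I)v = 0.
G + 8I = [[28, 48, 16], [-8, -12, -8], [0, 0, 0]].
Row 1: (28)·-4 + (48)·y + (16)·z = 0
Row 2: (-8)·-4 + (-12)·y + (-8)·z = 0
Row 3: (0)·-4 + (0)·y + (0)·z = 0
Solving gives y = 2, z = 1.
Check: G·(-4, 2, 1) = (32, -16, -8) = -8·(-4, 2, 1).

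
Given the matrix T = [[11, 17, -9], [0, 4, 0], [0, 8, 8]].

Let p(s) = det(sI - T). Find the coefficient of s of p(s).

p(s) = s^3 - 23s^2 + 164s - 352.
The coefficient of s is 164.

164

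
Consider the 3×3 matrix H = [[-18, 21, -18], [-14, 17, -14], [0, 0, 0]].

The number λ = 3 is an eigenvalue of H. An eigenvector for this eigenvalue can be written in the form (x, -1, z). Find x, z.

-1, 0

We need (H - 3I)v = 0.
H - 3I = [[-21, 21, -18], [-14, 14, -14], [0, 0, -3]].
Row 1: (-21)·x + (21)·-1 + (-18)·z = 0
Row 2: (-14)·x + (14)·-1 + (-14)·z = 0
Row 3: (0)·x + (0)·-1 + (-3)·z = 0
Solving gives x = -1, z = 0.
Check: H·(-1, -1, 0) = (-3, -3, 0) = 3·(-1, -1, 0).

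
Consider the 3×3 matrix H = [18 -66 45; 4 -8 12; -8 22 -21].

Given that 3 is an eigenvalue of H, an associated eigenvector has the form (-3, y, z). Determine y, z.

0, 1

We need (H - 3I)v = 0.
H - 3I = [[15, -66, 45], [4, -11, 12], [-8, 22, -24]].
Row 1: (15)·-3 + (-66)·y + (45)·z = 0
Row 2: (4)·-3 + (-11)·y + (12)·z = 0
Row 3: (-8)·-3 + (22)·y + (-24)·z = 0
Solving gives y = 0, z = 1.
Check: H·(-3, 0, 1) = (-9, 0, 3) = 3·(-3, 0, 1).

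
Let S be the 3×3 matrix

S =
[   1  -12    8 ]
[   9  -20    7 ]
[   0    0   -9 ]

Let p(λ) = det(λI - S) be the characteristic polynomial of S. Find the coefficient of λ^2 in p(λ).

28

The coefficient of λ^2 of det(λI - S) is −trace(S).
trace(S) = (1) + (-20) + (-9) = -28, so the coefficient is 28.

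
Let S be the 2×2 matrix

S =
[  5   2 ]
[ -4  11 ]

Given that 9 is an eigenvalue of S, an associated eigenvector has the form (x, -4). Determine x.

-2

We need (S - 9I)v = 0.
S - 9I = [[-4, 2], [-4, 2]].
Row 1: (-4)·x + (2)·-4 = 0
Row 2: (-4)·x + (2)·-4 = 0
Solving gives x = -2.
Check: S·(-2, -4) = (-18, -36) = 9·(-2, -4).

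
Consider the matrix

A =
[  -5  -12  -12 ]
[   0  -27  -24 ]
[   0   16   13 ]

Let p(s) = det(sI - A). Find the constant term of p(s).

165

p(s) = s^3 + 19s^2 + 103s + 165.
The constant term is 165.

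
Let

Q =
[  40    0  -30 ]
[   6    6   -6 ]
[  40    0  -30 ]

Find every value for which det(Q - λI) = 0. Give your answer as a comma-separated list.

Set up det(sI - Q) = 0.
Cofactor expansion gives p(s) = s^3 - 16s^2 + 60s.
Since p(10) = 0, s = 10 is a root.
Dividing by (s - 10) leaves s^2 - 6s.
The quadratic factors as s·(s - 6).
Eigenvalues: 0, 6, 10.

0, 6, 10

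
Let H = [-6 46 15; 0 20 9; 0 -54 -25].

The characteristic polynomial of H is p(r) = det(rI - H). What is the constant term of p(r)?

-84

p(r) = r^3 + 11r^2 + 16r - 84.
The constant term is -84.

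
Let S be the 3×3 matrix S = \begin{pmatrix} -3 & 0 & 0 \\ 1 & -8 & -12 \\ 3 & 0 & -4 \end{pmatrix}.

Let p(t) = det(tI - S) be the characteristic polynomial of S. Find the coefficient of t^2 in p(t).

The coefficient of t^2 of det(tI - S) is −trace(S).
trace(S) = (-3) + (-8) + (-4) = -15, so the coefficient is 15.

15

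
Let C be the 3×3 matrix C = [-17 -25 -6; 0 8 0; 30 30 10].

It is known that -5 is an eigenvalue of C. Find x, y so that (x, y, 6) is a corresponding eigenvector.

We need (C + 5I)v = 0.
C + 5I = [[-12, -25, -6], [0, 13, 0], [30, 30, 15]].
Row 1: (-12)·x + (-25)·y + (-6)·6 = 0
Row 2: (0)·x + (13)·y + (0)·6 = 0
Row 3: (30)·x + (30)·y + (15)·6 = 0
Solving gives x = -3, y = 0.
Check: C·(-3, 0, 6) = (15, 0, -30) = -5·(-3, 0, 6).

-3, 0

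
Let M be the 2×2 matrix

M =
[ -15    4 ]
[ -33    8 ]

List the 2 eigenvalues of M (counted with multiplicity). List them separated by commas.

det(M - rI) = (-15 - r)(8 - r) - (4)·(-33) = r^2 + 7r + 12.
This factors as (r + 4)·(r + 3) = 0.
Eigenvalues: -4, -3.

-4, -3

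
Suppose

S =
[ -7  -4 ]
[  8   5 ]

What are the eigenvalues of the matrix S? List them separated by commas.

-3, 1

det(S - sI) = (-7 - s)(5 - s) - (-4)·(8) = s^2 + 2s - 3.
This factors as (s + 3)·(s - 1) = 0.
Eigenvalues: -3, 1.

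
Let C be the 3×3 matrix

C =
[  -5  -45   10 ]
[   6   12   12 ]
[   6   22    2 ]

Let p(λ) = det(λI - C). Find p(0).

900

p(0) = det(0·I − C) = det(−C) = (−1)^3·det(C).
det(C) = -900, so p(0) = 900.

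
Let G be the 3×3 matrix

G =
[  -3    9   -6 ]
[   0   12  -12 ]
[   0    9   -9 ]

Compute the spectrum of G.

The characteristic polynomial is p(λ) = det(λI - G).
Expanding along the first row, p(λ) = λ^3 - 9λ.
Since p(0) = 0, λ = 0 is a root.
Dividing by λ leaves λ^2 - 9.
The quadratic factors as (λ + 3)·(λ - 3).
Eigenvalues: -3, 0, 3.

-3, 0, 3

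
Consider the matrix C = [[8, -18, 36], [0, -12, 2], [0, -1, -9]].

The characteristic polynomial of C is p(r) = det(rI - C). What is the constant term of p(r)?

p(r) = r^3 + 13r^2 - 58r - 880.
The constant term is -880.

-880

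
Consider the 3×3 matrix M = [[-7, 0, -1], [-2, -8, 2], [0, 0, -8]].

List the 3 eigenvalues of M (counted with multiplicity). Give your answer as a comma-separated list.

Compute the characteristic polynomial p(lambda) = det(lambda·I - M).
Cofactor expansion gives p(lambda) = lambda^3 + 23·lambda^2 + 176·lambda + 448.
Try lambda = -7: p(-7) = 0, so -7 is a root.
Dividing by (lambda + 7) leaves lambda^2 + 16·lambda + 64.
The quadratic factor is (lambda + 8)^2.
Eigenvalues: -8, -8, -7.

-8, -8, -7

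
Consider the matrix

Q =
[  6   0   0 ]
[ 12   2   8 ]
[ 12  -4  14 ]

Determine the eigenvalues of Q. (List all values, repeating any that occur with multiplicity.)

6, 6, 10

Set up det(lambda·I - Q) = 0.
Expanding the 3×3 determinant: p(lambda) = lambda^3 - 22·lambda^2 + 156·lambda - 360.
Rational-root test: lambda = 6 gives p(6) = 0.
Dividing by (lambda - 6) leaves lambda^2 - 16·lambda + 60.
The quadratic factors as (lambda - 6)·(lambda - 10).
Eigenvalues: 6, 6, 10.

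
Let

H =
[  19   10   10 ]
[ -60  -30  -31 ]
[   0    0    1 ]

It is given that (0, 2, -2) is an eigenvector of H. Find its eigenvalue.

Compute Hv: H·(0, 2, -2) = (0, 2, -2).
Since Hv = λv, compare component 2: 2 = λ·2, so λ = 1.

1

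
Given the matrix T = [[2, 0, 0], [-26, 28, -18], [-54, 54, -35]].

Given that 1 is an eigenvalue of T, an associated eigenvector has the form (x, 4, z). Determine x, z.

0, 6

We need (T - 1I)v = 0.
T - 1I = [[1, 0, 0], [-26, 27, -18], [-54, 54, -36]].
Row 1: (1)·x + (0)·4 + (0)·z = 0
Row 2: (-26)·x + (27)·4 + (-18)·z = 0
Row 3: (-54)·x + (54)·4 + (-36)·z = 0
Solving gives x = 0, z = 6.
Check: T·(0, 4, 6) = (0, 4, 6) = 1·(0, 4, 6).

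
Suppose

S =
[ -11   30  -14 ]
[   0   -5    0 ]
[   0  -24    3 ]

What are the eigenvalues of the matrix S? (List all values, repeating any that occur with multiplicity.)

-11, -5, 3

Compute the characteristic polynomial p(t) = det(tI - S).
Expanding along the first row, p(t) = t^3 + 13t^2 + 7t - 165.
Rational-root test: t = 3 gives p(3) = 0.
Factor out (t - 3): p(t) = (t - 3)·(t^2 + 16t + 55).
The quadratic factors as (t + 11)·(t + 5).
Eigenvalues: -11, -5, 3.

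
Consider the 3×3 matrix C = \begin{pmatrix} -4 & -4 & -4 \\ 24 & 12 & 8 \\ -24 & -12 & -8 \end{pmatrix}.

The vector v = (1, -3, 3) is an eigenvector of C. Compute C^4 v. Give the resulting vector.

(256, -768, 768)

First find the eigenvalue: Cv = (-4, 12, -12) = -4·(1, -3, 3), so λ = -4.
Then C^4 v = λ^4·v = (-4)^4·(1, -3, 3) = 256·(1, -3, 3) = (256, -768, 768).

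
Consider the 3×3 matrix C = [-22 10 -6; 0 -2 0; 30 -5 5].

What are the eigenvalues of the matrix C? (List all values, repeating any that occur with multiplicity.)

The characteristic polynomial is p(λ) = det(λI - C).
Expanding along the first row, p(λ) = λ^3 + 19λ^2 + 104λ + 140.
Rational-root test: λ = -2 gives p(-2) = 0.
Dividing by (λ + 2) leaves λ^2 + 17λ + 70.
The quadratic factors as (λ + 10)·(λ + 7).
Eigenvalues: -10, -7, -2.

-10, -7, -2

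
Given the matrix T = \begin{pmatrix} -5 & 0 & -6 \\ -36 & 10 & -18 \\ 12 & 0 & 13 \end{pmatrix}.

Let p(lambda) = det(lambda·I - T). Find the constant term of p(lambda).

p(lambda) = lambda^3 - 18·lambda^2 + 87·lambda - 70.
The constant term is -70.

-70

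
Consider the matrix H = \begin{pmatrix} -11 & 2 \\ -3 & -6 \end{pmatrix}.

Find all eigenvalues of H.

det(H - sI) = (-11 - s)(-6 - s) - (2)·(-3) = s^2 + 17s + 72.
This factors as (s + 9)·(s + 8) = 0.
Eigenvalues: -9, -8.

-9, -8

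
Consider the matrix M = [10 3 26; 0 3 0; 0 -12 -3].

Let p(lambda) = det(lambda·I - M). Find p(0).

p(0) = det(0·I − M) = det(−M) = (−1)^3·det(M).
det(M) = -90, so p(0) = 90.

90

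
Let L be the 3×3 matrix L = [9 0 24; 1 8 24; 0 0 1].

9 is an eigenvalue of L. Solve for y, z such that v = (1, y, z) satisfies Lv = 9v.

1, 0

We need (L - 9I)v = 0.
L - 9I = [[0, 0, 24], [1, -1, 24], [0, 0, -8]].
Row 1: (0)·1 + (0)·y + (24)·z = 0
Row 2: (1)·1 + (-1)·y + (24)·z = 0
Row 3: (0)·1 + (0)·y + (-8)·z = 0
Solving gives y = 1, z = 0.
Check: L·(1, 1, 0) = (9, 9, 0) = 9·(1, 1, 0).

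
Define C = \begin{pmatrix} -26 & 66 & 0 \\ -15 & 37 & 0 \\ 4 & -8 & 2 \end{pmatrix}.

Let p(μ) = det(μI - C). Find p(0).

-56

p(0) = det(0·I − C) = det(−C) = (−1)^3·det(C).
det(C) = 56, so p(0) = -56.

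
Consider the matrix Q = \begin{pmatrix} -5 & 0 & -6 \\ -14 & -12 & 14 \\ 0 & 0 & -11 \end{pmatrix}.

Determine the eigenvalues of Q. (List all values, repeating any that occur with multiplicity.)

Compute the characteristic polynomial p(t) = det(tI - Q).
Expanding along the first row, p(t) = t^3 + 28t^2 + 247t + 660.
Try t = -12: p(-12) = 0, so -12 is a root.
Dividing by (t + 12) leaves t^2 + 16t + 55.
The quadratic factors as (t + 11)·(t + 5).
Eigenvalues: -12, -11, -5.

-12, -11, -5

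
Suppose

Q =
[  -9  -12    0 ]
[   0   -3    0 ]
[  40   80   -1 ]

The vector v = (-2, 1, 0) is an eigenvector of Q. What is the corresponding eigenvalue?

-3

Compute Qv: Q·(-2, 1, 0) = (6, -3, 0).
Since Qv = λv, compare component 1: 6 = λ·-2, so λ = -3.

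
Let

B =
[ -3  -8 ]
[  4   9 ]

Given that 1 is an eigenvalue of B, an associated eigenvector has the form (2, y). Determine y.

-1

We need (B - 1I)v = 0.
B - 1I = [[-4, -8], [4, 8]].
Row 1: (-4)·2 + (-8)·y = 0
Row 2: (4)·2 + (8)·y = 0
Solving gives y = -1.
Check: B·(2, -1) = (2, -1) = 1·(2, -1).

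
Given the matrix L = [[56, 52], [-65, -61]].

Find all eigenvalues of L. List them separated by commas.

-9, 4

det(L - μI) = (56 - μ)(-61 - μ) - (52)·(-65) = μ^2 + 5μ - 36.
This factors as (μ + 9)·(μ - 4) = 0.
Eigenvalues: -9, 4.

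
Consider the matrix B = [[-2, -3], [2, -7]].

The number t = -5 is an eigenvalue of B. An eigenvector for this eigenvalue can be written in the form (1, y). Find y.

We need (B + 5I)v = 0.
B + 5I = [[3, -3], [2, -2]].
Row 1: (3)·1 + (-3)·y = 0
Row 2: (2)·1 + (-2)·y = 0
Solving gives y = 1.
Check: B·(1, 1) = (-5, -5) = -5·(1, 1).

1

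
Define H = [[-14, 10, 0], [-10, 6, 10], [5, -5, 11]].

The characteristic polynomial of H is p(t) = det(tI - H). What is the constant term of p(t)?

24

p(t) = t^3 - 3t^2 - 22t + 24.
The constant term is 24.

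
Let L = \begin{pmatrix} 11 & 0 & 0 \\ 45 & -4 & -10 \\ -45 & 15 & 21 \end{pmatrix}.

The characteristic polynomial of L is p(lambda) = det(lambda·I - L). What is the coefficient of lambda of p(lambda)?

253

p(lambda) = lambda^3 - 28·lambda^2 + 253·lambda - 726.
The coefficient of lambda is 253.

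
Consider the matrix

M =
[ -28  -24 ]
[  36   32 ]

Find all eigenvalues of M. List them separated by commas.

-4, 8

det(M - λI) = (-28 - λ)(32 - λ) - (-24)·(36) = λ^2 - 4λ - 32.
This factors as (λ + 4)·(λ - 8) = 0.
Eigenvalues: -4, 8.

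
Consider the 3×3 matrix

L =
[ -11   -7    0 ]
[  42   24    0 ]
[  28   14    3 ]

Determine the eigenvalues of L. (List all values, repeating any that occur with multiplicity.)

3, 3, 10

The characteristic polynomial is p(λ) = det(λI - L).
Expanding along the first row, p(λ) = λ^3 - 16λ^2 + 69λ - 90.
Since p(3) = 0, λ = 3 is a root.
Factor out (λ - 3): p(λ) = (λ - 3)·(λ^2 - 13λ + 30).
The quadratic factors as (λ - 3)·(λ - 10).
Eigenvalues: 3, 3, 10.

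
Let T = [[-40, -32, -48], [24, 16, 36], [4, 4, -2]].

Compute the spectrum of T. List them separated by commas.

The characteristic polynomial is p(s) = det(sI - T).
Cofactor expansion gives p(s) = s^3 + 26s^2 + 224s + 640.
Since p(-8) = 0, s = -8 is a root.
Dividing by (s + 8) leaves s^2 + 18s + 80.
The quadratic factors as (s + 10)·(s + 8).
Eigenvalues: -10, -8, -8.

-10, -8, -8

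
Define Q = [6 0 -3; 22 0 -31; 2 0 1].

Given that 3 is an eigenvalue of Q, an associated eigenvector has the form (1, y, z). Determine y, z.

We need (Q - 3I)v = 0.
Q - 3I = [[3, 0, -3], [22, -3, -31], [2, 0, -2]].
Row 1: (3)·1 + (0)·y + (-3)·z = 0
Row 2: (22)·1 + (-3)·y + (-31)·z = 0
Row 3: (2)·1 + (0)·y + (-2)·z = 0
Solving gives y = -3, z = 1.
Check: Q·(1, -3, 1) = (3, -9, 3) = 3·(1, -3, 1).

-3, 1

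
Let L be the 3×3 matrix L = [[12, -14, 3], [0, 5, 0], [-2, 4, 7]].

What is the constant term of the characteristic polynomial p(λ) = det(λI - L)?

p(0) = det(0·I − L) = det(−L) = (−1)^3·det(L).
det(L) = 450, so p(0) = -450.

-450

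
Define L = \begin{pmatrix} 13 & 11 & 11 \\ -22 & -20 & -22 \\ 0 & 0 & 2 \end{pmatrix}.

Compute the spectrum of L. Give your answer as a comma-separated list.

Set up det(μI - L) = 0.
Expanding along the first row, p(μ) = μ^3 + 5μ^2 - 32μ + 36.
Try μ = 2: p(2) = 0, so 2 is a root.
Factor out (μ - 2): p(μ) = (μ - 2)·(μ^2 + 7μ - 18).
The quadratic factors as (μ + 9)·(μ - 2).
Eigenvalues: -9, 2, 2.

-9, 2, 2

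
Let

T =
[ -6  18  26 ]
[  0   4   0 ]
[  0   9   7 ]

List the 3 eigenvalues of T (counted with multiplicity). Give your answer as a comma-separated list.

-6, 4, 7

Set up det(λI - T) = 0.
Expanding the 3×3 determinant: p(λ) = λ^3 - 5λ^2 - 38λ + 168.
Try λ = 4: p(4) = 0, so 4 is a root.
Dividing by (λ - 4) leaves λ^2 - λ - 42.
The quadratic factors as (λ + 6)·(λ - 7).
Eigenvalues: -6, 4, 7.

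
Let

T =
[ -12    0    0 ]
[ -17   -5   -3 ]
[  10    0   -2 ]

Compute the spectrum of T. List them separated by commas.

-12, -5, -2

The characteristic polynomial is p(μ) = det(μI - T).
Expanding the 3×3 determinant: p(μ) = μ^3 + 19μ^2 + 94μ + 120.
Try μ = -2: p(-2) = 0, so -2 is a root.
Dividing by (μ + 2) leaves μ^2 + 17μ + 60.
The quadratic factors as (μ + 12)·(μ + 5).
Eigenvalues: -12, -5, -2.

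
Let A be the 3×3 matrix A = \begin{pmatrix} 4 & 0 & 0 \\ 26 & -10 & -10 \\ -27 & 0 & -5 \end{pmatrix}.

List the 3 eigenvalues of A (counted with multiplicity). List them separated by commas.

The characteristic polynomial is p(s) = det(sI - A).
Expanding along the first row, p(s) = s^3 + 11s^2 - 10s - 200.
Rational-root test: s = 4 gives p(4) = 0.
Dividing by (s - 4) leaves s^2 + 15s + 50.
The quadratic factors as (s + 10)·(s + 5).
Eigenvalues: -10, -5, 4.

-10, -5, 4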